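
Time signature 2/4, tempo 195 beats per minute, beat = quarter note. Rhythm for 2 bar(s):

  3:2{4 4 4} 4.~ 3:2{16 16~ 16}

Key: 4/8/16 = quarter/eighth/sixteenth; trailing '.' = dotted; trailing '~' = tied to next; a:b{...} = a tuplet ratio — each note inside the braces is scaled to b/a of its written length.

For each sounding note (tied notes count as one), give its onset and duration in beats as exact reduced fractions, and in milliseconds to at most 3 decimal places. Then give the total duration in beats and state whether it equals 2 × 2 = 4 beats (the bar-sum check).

1) 0.0ms=0b +205.128ms=2/3b
2) 205.128ms=2/3b +205.128ms=2/3b
3) 410.256ms=4/3b +205.128ms=2/3b
4) 615.385ms=2b +512.821ms=5/3b
5) 1128.205ms=11/3b +102.564ms=1/3b
Σ=4b of 4 (195bpm 2/4) — PASS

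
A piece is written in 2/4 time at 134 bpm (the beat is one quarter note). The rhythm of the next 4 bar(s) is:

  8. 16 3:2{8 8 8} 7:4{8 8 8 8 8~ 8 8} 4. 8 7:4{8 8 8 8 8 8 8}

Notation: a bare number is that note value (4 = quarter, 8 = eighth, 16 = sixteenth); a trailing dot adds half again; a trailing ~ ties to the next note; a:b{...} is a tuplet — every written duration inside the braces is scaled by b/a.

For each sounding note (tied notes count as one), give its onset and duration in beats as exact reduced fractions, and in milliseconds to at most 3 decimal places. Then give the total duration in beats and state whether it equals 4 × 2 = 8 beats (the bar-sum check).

1) 0.0ms=0b +335.821ms=3/4b
2) 335.821ms=3/4b +111.94ms=1/4b
3) 447.761ms=1b +149.254ms=1/3b
4) 597.015ms=4/3b +149.254ms=1/3b
5) 746.269ms=5/3b +149.254ms=1/3b
6) 895.522ms=2b +127.932ms=2/7b
7) 1023.454ms=16/7b +127.932ms=2/7b
8) 1151.386ms=18/7b +127.932ms=2/7b
9) 1279.318ms=20/7b +127.932ms=2/7b
10) 1407.249ms=22/7b +255.864ms=4/7b
11) 1663.113ms=26/7b +127.932ms=2/7b
12) 1791.045ms=4b +671.642ms=3/2b
13) 2462.687ms=11/2b +223.881ms=1/2b
14) 2686.567ms=6b +127.932ms=2/7b
15) 2814.499ms=44/7b +127.932ms=2/7b
16) 2942.431ms=46/7b +127.932ms=2/7b
17) 3070.362ms=48/7b +127.932ms=2/7b
18) 3198.294ms=50/7b +127.932ms=2/7b
19) 3326.226ms=52/7b +127.932ms=2/7b
20) 3454.158ms=54/7b +127.932ms=2/7b
Σ=8b of 8 (134bpm 2/4) — PASS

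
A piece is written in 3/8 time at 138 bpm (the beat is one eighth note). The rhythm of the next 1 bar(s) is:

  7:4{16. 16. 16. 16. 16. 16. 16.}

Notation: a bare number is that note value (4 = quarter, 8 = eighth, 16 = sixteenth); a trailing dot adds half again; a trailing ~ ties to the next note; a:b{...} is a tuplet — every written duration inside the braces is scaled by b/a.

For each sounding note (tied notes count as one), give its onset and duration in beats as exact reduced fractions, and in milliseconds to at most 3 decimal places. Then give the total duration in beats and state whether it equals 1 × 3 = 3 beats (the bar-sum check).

1) 0.0ms=0b +186.335ms=3/7b
2) 186.335ms=3/7b +186.335ms=3/7b
3) 372.671ms=6/7b +186.335ms=3/7b
4) 559.006ms=9/7b +186.335ms=3/7b
5) 745.342ms=12/7b +186.335ms=3/7b
6) 931.677ms=15/7b +186.335ms=3/7b
7) 1118.012ms=18/7b +186.335ms=3/7b
Σ=3b of 3 (138bpm 3/8) — PASS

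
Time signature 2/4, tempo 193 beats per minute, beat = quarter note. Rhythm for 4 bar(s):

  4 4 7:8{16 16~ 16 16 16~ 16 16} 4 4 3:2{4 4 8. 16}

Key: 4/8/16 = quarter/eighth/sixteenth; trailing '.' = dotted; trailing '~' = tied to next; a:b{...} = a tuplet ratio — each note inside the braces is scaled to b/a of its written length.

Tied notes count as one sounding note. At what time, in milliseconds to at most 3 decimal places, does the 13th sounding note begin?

1. 0.0ms @ 0 + 310.881ms (1)
2. 310.881ms @ 1 + 310.881ms (1)
3. 621.762ms @ 2 + 88.823ms (2/7)
4. 710.585ms @ 16/7 + 177.646ms (4/7)
5. 888.231ms @ 20/7 + 88.823ms (2/7)
6. 977.054ms @ 22/7 + 177.646ms (4/7)
7. 1154.7ms @ 26/7 + 88.823ms (2/7)
8. 1243.523ms @ 4 + 310.881ms (1)
9. 1554.404ms @ 5 + 310.881ms (1)
10. 1865.285ms @ 6 + 207.254ms (2/3)
11. 2072.539ms @ 20/3 + 207.254ms (2/3)
12. 2279.793ms @ 22/3 + 155.44ms (1/2)
13. 2435.233ms @ 47/6 + 51.813ms (1/6)

note 13 onset = 47/6b = 2435.233ms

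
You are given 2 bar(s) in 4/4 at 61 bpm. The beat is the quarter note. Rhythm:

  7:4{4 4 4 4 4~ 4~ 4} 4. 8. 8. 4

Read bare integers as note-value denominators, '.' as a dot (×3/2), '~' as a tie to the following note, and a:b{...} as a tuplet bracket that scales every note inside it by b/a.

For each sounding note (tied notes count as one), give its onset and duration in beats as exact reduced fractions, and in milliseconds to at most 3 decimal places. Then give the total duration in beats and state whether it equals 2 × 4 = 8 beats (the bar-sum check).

1) 0.0ms=0b +562.061ms=4/7b
2) 562.061ms=4/7b +562.061ms=4/7b
3) 1124.122ms=8/7b +562.061ms=4/7b
4) 1686.183ms=12/7b +562.061ms=4/7b
5) 2248.244ms=16/7b +1686.183ms=12/7b
6) 3934.426ms=4b +1475.41ms=3/2b
7) 5409.836ms=11/2b +737.705ms=3/4b
8) 6147.541ms=25/4b +737.705ms=3/4b
9) 6885.246ms=7b +983.607ms=1b
Σ=8b of 8 (61bpm 4/4) — PASS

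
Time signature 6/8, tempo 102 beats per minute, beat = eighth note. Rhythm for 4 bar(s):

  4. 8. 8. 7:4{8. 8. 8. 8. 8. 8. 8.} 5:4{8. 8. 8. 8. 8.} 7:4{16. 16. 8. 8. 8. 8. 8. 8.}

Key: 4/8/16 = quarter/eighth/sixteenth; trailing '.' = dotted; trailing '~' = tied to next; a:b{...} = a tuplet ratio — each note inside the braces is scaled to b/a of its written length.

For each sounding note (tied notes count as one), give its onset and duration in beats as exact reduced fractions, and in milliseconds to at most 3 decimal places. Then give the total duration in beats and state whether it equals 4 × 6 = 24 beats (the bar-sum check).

1) 0.0ms=0b +1764.706ms=3b
2) 1764.706ms=3b +882.353ms=3/2b
3) 2647.059ms=9/2b +882.353ms=3/2b
4) 3529.412ms=6b +504.202ms=6/7b
5) 4033.613ms=48/7b +504.202ms=6/7b
6) 4537.815ms=54/7b +504.202ms=6/7b
7) 5042.017ms=60/7b +504.202ms=6/7b
8) 5546.218ms=66/7b +504.202ms=6/7b
9) 6050.42ms=72/7b +504.202ms=6/7b
10) 6554.622ms=78/7b +504.202ms=6/7b
11) 7058.824ms=12b +705.882ms=6/5b
12) 7764.706ms=66/5b +705.882ms=6/5b
13) 8470.588ms=72/5b +705.882ms=6/5b
14) 9176.471ms=78/5b +705.882ms=6/5b
15) 9882.353ms=84/5b +705.882ms=6/5b
16) 10588.235ms=18b +252.101ms=3/7b
17) 10840.336ms=129/7b +252.101ms=3/7b
18) 11092.437ms=132/7b +504.202ms=6/7b
19) 11596.639ms=138/7b +504.202ms=6/7b
20) 12100.84ms=144/7b +504.202ms=6/7b
21) 12605.042ms=150/7b +504.202ms=6/7b
22) 13109.244ms=156/7b +504.202ms=6/7b
23) 13613.445ms=162/7b +504.202ms=6/7b
Σ=24b of 24 (102bpm 6/8) — PASS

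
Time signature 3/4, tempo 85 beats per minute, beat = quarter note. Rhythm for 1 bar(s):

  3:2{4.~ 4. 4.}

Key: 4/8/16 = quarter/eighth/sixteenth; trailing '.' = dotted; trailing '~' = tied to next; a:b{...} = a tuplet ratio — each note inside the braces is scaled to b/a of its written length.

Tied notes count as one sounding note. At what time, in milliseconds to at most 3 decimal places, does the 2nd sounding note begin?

note 2 onset = 2b = 1411.765ms

1. 0.0ms @ 0 + 1411.765ms (2)
2. 1411.765ms @ 2 + 705.882ms (1)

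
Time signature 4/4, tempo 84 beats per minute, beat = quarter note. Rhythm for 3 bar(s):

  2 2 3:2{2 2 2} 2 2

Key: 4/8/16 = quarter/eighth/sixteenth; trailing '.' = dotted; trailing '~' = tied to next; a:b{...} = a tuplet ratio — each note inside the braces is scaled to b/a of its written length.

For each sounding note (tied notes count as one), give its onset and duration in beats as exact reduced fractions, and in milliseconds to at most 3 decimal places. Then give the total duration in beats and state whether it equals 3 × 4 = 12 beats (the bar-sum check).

1) 0.0ms=0b +1428.571ms=2b
2) 1428.571ms=2b +1428.571ms=2b
3) 2857.143ms=4b +952.381ms=4/3b
4) 3809.524ms=16/3b +952.381ms=4/3b
5) 4761.905ms=20/3b +952.381ms=4/3b
6) 5714.286ms=8b +1428.571ms=2b
7) 7142.857ms=10b +1428.571ms=2b
Σ=12b of 12 (84bpm 4/4) — PASS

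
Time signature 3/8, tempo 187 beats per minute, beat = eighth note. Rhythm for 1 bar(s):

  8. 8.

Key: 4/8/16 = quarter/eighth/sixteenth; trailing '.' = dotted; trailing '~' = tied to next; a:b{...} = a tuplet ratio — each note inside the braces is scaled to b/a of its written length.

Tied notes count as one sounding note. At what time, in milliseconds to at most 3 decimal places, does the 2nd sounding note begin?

1. 0.0ms @ 0 + 481.283ms (3/2)
2. 481.283ms @ 3/2 + 481.283ms (3/2)

note 2 onset = 3/2b = 481.283ms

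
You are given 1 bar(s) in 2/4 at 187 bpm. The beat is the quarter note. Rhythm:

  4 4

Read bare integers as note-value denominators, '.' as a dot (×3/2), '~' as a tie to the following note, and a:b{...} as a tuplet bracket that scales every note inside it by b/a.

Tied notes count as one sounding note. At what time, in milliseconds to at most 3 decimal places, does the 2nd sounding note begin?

note 2 onset = 1b = 320.856ms

1. 0.0ms @ 0 + 320.856ms (1)
2. 320.856ms @ 1 + 320.856ms (1)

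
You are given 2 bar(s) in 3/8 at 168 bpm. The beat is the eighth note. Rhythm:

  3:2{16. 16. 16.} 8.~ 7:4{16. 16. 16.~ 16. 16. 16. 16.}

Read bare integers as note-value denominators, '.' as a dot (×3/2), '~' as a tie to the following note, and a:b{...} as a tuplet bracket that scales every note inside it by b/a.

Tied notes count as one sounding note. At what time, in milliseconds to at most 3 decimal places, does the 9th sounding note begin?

1. 0.0ms @ 0 + 178.571ms (1/2)
2. 178.571ms @ 1/2 + 178.571ms (1/2)
3. 357.143ms @ 1 + 178.571ms (1/2)
4. 535.714ms @ 3/2 + 688.776ms (27/14)
5. 1224.49ms @ 24/7 + 153.061ms (3/7)
6. 1377.551ms @ 27/7 + 306.122ms (6/7)
7. 1683.673ms @ 33/7 + 153.061ms (3/7)
8. 1836.735ms @ 36/7 + 153.061ms (3/7)
9. 1989.796ms @ 39/7 + 153.061ms (3/7)

note 9 onset = 39/7b = 1989.796ms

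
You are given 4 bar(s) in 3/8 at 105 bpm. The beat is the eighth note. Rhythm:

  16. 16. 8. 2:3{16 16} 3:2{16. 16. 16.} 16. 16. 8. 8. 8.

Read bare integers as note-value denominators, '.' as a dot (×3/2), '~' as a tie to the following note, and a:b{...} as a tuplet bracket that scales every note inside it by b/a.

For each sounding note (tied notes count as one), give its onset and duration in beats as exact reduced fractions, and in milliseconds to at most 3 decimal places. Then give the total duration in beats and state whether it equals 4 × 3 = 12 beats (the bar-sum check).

1) 0.0ms=0b +428.571ms=3/4b
2) 428.571ms=3/4b +428.571ms=3/4b
3) 857.143ms=3/2b +857.143ms=3/2b
4) 1714.286ms=3b +428.571ms=3/4b
5) 2142.857ms=15/4b +428.571ms=3/4b
6) 2571.429ms=9/2b +285.714ms=1/2b
7) 2857.143ms=5b +285.714ms=1/2b
8) 3142.857ms=11/2b +285.714ms=1/2b
9) 3428.571ms=6b +428.571ms=3/4b
10) 3857.143ms=27/4b +428.571ms=3/4b
11) 4285.714ms=15/2b +857.143ms=3/2b
12) 5142.857ms=9b +857.143ms=3/2b
13) 6000.0ms=21/2b +857.143ms=3/2b
Σ=12b of 12 (105bpm 3/8) — PASS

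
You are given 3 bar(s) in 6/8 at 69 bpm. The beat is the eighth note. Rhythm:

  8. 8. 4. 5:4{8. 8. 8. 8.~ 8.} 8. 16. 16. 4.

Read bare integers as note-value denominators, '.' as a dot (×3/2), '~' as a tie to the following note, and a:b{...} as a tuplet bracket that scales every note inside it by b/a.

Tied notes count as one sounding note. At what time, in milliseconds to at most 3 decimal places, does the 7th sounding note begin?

note 7 onset = 48/5b = 8347.826ms

1. 0.0ms @ 0 + 1304.348ms (3/2)
2. 1304.348ms @ 3/2 + 1304.348ms (3/2)
3. 2608.696ms @ 3 + 2608.696ms (3)
4. 5217.391ms @ 6 + 1043.478ms (6/5)
5. 6260.87ms @ 36/5 + 1043.478ms (6/5)
6. 7304.348ms @ 42/5 + 1043.478ms (6/5)
7. 8347.826ms @ 48/5 + 2086.957ms (12/5)
8. 10434.783ms @ 12 + 1304.348ms (3/2)
9. 11739.13ms @ 27/2 + 652.174ms (3/4)
10. 12391.304ms @ 57/4 + 652.174ms (3/4)
11. 13043.478ms @ 15 + 2608.696ms (3)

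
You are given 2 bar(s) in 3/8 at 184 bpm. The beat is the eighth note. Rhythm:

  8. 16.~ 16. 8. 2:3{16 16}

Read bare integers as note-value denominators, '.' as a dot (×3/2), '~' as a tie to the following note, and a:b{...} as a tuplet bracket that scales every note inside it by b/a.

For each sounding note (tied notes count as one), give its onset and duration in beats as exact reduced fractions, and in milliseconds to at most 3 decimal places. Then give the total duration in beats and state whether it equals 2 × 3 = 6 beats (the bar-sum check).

1) 0.0ms=0b +489.13ms=3/2b
2) 489.13ms=3/2b +489.13ms=3/2b
3) 978.261ms=3b +489.13ms=3/2b
4) 1467.391ms=9/2b +244.565ms=3/4b
5) 1711.957ms=21/4b +244.565ms=3/4b
Σ=6b of 6 (184bpm 3/8) — PASS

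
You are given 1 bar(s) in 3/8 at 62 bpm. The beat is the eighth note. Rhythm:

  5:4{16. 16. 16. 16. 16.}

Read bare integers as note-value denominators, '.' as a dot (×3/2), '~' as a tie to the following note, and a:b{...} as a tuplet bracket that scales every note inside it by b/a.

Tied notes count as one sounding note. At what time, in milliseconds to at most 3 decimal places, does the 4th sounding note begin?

1. 0.0ms @ 0 + 580.645ms (3/5)
2. 580.645ms @ 3/5 + 580.645ms (3/5)
3. 1161.29ms @ 6/5 + 580.645ms (3/5)
4. 1741.935ms @ 9/5 + 580.645ms (3/5)
5. 2322.581ms @ 12/5 + 580.645ms (3/5)

note 4 onset = 9/5b = 1741.935ms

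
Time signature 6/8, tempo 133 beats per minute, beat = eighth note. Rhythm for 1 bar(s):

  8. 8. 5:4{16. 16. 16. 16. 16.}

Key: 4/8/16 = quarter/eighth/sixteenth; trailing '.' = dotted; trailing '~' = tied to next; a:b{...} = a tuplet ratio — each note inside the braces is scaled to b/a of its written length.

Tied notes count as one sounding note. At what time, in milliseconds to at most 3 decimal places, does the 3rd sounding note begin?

1. 0.0ms @ 0 + 676.692ms (3/2)
2. 676.692ms @ 3/2 + 676.692ms (3/2)
3. 1353.383ms @ 3 + 270.677ms (3/5)
4. 1624.06ms @ 18/5 + 270.677ms (3/5)
5. 1894.737ms @ 21/5 + 270.677ms (3/5)
6. 2165.414ms @ 24/5 + 270.677ms (3/5)
7. 2436.09ms @ 27/5 + 270.677ms (3/5)

note 3 onset = 3b = 1353.383ms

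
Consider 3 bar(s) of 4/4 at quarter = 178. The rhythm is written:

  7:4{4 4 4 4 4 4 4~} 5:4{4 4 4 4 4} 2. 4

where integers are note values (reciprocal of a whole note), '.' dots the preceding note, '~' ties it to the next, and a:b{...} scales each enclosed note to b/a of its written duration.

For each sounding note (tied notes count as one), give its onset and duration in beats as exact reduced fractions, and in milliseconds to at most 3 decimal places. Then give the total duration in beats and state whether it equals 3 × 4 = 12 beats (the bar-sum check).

1) 0.0ms=0b +192.616ms=4/7b
2) 192.616ms=4/7b +192.616ms=4/7b
3) 385.233ms=8/7b +192.616ms=4/7b
4) 577.849ms=12/7b +192.616ms=4/7b
5) 770.465ms=16/7b +192.616ms=4/7b
6) 963.082ms=20/7b +192.616ms=4/7b
7) 1155.698ms=24/7b +462.279ms=48/35b
8) 1617.978ms=24/5b +269.663ms=4/5b
9) 1887.64ms=28/5b +269.663ms=4/5b
10) 2157.303ms=32/5b +269.663ms=4/5b
11) 2426.966ms=36/5b +269.663ms=4/5b
12) 2696.629ms=8b +1011.236ms=3b
13) 3707.865ms=11b +337.079ms=1b
Σ=12b of 12 (178bpm 4/4) — PASS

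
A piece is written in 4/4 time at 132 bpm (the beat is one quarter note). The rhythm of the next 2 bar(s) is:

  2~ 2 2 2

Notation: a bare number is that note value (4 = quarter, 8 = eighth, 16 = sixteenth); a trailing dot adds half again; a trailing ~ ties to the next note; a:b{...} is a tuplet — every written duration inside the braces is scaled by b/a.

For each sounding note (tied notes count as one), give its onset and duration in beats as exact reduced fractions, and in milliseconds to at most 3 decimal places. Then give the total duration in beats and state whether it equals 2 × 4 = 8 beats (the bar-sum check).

1) 0.0ms=0b +1818.182ms=4b
2) 1818.182ms=4b +909.091ms=2b
3) 2727.273ms=6b +909.091ms=2b
Σ=8b of 8 (132bpm 4/4) — PASS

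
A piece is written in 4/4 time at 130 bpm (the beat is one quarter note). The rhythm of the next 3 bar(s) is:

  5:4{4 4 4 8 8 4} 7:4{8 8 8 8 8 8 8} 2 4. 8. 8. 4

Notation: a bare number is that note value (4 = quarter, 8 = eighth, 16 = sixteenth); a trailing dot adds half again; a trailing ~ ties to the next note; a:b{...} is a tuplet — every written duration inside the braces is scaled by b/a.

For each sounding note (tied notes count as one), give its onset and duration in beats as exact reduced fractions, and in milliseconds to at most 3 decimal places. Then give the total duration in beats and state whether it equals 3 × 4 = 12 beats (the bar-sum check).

1) 0.0ms=0b +369.231ms=4/5b
2) 369.231ms=4/5b +369.231ms=4/5b
3) 738.462ms=8/5b +369.231ms=4/5b
4) 1107.692ms=12/5b +184.615ms=2/5b
5) 1292.308ms=14/5b +184.615ms=2/5b
6) 1476.923ms=16/5b +369.231ms=4/5b
7) 1846.154ms=4b +131.868ms=2/7b
8) 1978.022ms=30/7b +131.868ms=2/7b
9) 2109.89ms=32/7b +131.868ms=2/7b
10) 2241.758ms=34/7b +131.868ms=2/7b
11) 2373.626ms=36/7b +131.868ms=2/7b
12) 2505.495ms=38/7b +131.868ms=2/7b
13) 2637.363ms=40/7b +131.868ms=2/7b
14) 2769.231ms=6b +923.077ms=2b
15) 3692.308ms=8b +692.308ms=3/2b
16) 4384.615ms=19/2b +346.154ms=3/4b
17) 4730.769ms=41/4b +346.154ms=3/4b
18) 5076.923ms=11b +461.538ms=1b
Σ=12b of 12 (130bpm 4/4) — PASS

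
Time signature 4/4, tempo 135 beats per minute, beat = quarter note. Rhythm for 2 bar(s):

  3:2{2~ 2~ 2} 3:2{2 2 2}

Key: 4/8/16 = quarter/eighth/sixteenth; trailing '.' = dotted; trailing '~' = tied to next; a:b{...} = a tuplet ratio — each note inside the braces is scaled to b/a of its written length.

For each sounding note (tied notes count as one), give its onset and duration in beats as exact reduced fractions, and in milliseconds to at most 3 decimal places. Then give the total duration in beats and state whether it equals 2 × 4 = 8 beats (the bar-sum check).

1) 0.0ms=0b +1777.778ms=4b
2) 1777.778ms=4b +592.593ms=4/3b
3) 2370.37ms=16/3b +592.593ms=4/3b
4) 2962.963ms=20/3b +592.593ms=4/3b
Σ=8b of 8 (135bpm 4/4) — PASS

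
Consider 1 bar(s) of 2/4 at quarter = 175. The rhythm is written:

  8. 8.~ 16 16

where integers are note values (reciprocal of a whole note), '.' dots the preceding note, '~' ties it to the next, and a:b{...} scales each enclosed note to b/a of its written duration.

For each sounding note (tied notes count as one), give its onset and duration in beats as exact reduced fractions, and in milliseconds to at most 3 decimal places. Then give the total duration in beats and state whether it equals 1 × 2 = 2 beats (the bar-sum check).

1) 0.0ms=0b +257.143ms=3/4b
2) 257.143ms=3/4b +342.857ms=1b
3) 600.0ms=7/4b +85.714ms=1/4b
Σ=2b of 2 (175bpm 2/4) — PASS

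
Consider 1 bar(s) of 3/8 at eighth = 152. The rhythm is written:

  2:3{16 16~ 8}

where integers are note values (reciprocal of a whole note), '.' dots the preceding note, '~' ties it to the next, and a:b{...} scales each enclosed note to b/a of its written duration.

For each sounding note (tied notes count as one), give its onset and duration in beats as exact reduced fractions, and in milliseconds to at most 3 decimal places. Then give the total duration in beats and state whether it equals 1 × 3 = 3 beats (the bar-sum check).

1) 0.0ms=0b +296.053ms=3/4b
2) 296.053ms=3/4b +888.158ms=9/4b
Σ=3b of 3 (152bpm 3/8) — PASS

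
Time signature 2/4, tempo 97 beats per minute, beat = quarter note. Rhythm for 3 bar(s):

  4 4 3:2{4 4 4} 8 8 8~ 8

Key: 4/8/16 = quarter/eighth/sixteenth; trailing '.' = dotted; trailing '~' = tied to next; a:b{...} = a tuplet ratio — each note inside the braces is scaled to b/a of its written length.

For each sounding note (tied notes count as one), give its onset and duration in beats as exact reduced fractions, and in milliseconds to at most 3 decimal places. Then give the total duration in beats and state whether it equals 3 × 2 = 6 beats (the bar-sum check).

1) 0.0ms=0b +618.557ms=1b
2) 618.557ms=1b +618.557ms=1b
3) 1237.113ms=2b +412.371ms=2/3b
4) 1649.485ms=8/3b +412.371ms=2/3b
5) 2061.856ms=10/3b +412.371ms=2/3b
6) 2474.227ms=4b +309.278ms=1/2b
7) 2783.505ms=9/2b +309.278ms=1/2b
8) 3092.784ms=5b +618.557ms=1b
Σ=6b of 6 (97bpm 2/4) — PASS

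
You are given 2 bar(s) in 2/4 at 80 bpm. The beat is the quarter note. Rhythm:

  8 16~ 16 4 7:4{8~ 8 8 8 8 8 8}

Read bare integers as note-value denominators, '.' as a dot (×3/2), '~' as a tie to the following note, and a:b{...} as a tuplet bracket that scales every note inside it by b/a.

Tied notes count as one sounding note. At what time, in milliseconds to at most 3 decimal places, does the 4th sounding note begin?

note 4 onset = 2b = 1500.0ms

1. 0.0ms @ 0 + 375.0ms (1/2)
2. 375.0ms @ 1/2 + 375.0ms (1/2)
3. 750.0ms @ 1 + 750.0ms (1)
4. 1500.0ms @ 2 + 428.571ms (4/7)
5. 1928.571ms @ 18/7 + 214.286ms (2/7)
6. 2142.857ms @ 20/7 + 214.286ms (2/7)
7. 2357.143ms @ 22/7 + 214.286ms (2/7)
8. 2571.429ms @ 24/7 + 214.286ms (2/7)
9. 2785.714ms @ 26/7 + 214.286ms (2/7)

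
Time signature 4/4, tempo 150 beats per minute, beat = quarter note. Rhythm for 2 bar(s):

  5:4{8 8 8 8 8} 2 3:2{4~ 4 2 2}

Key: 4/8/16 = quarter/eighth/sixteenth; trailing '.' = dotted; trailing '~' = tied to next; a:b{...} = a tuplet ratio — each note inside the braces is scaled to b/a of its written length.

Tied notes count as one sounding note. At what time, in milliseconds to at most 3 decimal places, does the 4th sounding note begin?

1. 0.0ms @ 0 + 160.0ms (2/5)
2. 160.0ms @ 2/5 + 160.0ms (2/5)
3. 320.0ms @ 4/5 + 160.0ms (2/5)
4. 480.0ms @ 6/5 + 160.0ms (2/5)
5. 640.0ms @ 8/5 + 160.0ms (2/5)
6. 800.0ms @ 2 + 800.0ms (2)
7. 1600.0ms @ 4 + 533.333ms (4/3)
8. 2133.333ms @ 16/3 + 533.333ms (4/3)
9. 2666.667ms @ 20/3 + 533.333ms (4/3)

note 4 onset = 6/5b = 480.0ms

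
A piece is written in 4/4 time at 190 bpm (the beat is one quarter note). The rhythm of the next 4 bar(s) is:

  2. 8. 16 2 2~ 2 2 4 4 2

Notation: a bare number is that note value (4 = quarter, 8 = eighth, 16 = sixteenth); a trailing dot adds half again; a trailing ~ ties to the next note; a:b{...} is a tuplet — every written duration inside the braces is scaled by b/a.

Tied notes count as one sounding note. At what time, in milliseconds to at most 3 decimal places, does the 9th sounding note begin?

1. 0.0ms @ 0 + 947.368ms (3)
2. 947.368ms @ 3 + 236.842ms (3/4)
3. 1184.211ms @ 15/4 + 78.947ms (1/4)
4. 1263.158ms @ 4 + 631.579ms (2)
5. 1894.737ms @ 6 + 1263.158ms (4)
6. 3157.895ms @ 10 + 631.579ms (2)
7. 3789.474ms @ 12 + 315.789ms (1)
8. 4105.263ms @ 13 + 315.789ms (1)
9. 4421.053ms @ 14 + 631.579ms (2)

note 9 onset = 14b = 4421.053ms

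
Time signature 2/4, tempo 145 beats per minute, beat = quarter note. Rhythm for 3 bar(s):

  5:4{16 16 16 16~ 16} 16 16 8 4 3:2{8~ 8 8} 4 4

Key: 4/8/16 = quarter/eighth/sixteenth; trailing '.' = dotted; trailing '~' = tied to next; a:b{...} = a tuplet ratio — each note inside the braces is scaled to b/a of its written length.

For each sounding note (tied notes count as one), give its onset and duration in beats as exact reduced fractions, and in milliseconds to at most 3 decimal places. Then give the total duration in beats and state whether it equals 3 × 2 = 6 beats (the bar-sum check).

1) 0.0ms=0b +82.759ms=1/5b
2) 82.759ms=1/5b +82.759ms=1/5b
3) 165.517ms=2/5b +82.759ms=1/5b
4) 248.276ms=3/5b +165.517ms=2/5b
5) 413.793ms=1b +103.448ms=1/4b
6) 517.241ms=5/4b +103.448ms=1/4b
7) 620.69ms=3/2b +206.897ms=1/2b
8) 827.586ms=2b +413.793ms=1b
9) 1241.379ms=3b +275.862ms=2/3b
10) 1517.241ms=11/3b +137.931ms=1/3b
11) 1655.172ms=4b +413.793ms=1b
12) 2068.966ms=5b +413.793ms=1b
Σ=6b of 6 (145bpm 2/4) — PASS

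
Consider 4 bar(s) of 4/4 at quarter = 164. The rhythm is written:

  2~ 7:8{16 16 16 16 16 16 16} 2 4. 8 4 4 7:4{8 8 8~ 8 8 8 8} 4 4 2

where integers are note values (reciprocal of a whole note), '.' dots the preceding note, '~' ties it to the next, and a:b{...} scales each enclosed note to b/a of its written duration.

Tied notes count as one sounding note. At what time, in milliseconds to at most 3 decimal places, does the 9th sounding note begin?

note 9 onset = 6b = 2195.122ms

1. 0.0ms @ 0 + 836.237ms (16/7)
2. 836.237ms @ 16/7 + 104.53ms (2/7)
3. 940.767ms @ 18/7 + 104.53ms (2/7)
4. 1045.296ms @ 20/7 + 104.53ms (2/7)
5. 1149.826ms @ 22/7 + 104.53ms (2/7)
6. 1254.355ms @ 24/7 + 104.53ms (2/7)
7. 1358.885ms @ 26/7 + 104.53ms (2/7)
8. 1463.415ms @ 4 + 731.707ms (2)
9. 2195.122ms @ 6 + 548.78ms (3/2)
10. 2743.902ms @ 15/2 + 182.927ms (1/2)
11. 2926.829ms @ 8 + 365.854ms (1)
12. 3292.683ms @ 9 + 365.854ms (1)
13. 3658.537ms @ 10 + 104.53ms (2/7)
14. 3763.066ms @ 72/7 + 104.53ms (2/7)
15. 3867.596ms @ 74/7 + 209.059ms (4/7)
16. 4076.655ms @ 78/7 + 104.53ms (2/7)
17. 4181.185ms @ 80/7 + 104.53ms (2/7)
18. 4285.714ms @ 82/7 + 104.53ms (2/7)
19. 4390.244ms @ 12 + 365.854ms (1)
20. 4756.098ms @ 13 + 365.854ms (1)
21. 5121.951ms @ 14 + 731.707ms (2)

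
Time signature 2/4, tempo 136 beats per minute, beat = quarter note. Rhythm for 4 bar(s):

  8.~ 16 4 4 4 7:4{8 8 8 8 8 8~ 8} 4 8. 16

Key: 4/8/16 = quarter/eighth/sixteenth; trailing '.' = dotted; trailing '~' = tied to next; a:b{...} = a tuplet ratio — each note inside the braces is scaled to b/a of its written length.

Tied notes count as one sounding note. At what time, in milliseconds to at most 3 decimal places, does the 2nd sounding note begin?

note 2 onset = 1b = 441.176ms

1. 0.0ms @ 0 + 441.176ms (1)
2. 441.176ms @ 1 + 441.176ms (1)
3. 882.353ms @ 2 + 441.176ms (1)
4. 1323.529ms @ 3 + 441.176ms (1)
5. 1764.706ms @ 4 + 126.05ms (2/7)
6. 1890.756ms @ 30/7 + 126.05ms (2/7)
7. 2016.807ms @ 32/7 + 126.05ms (2/7)
8. 2142.857ms @ 34/7 + 126.05ms (2/7)
9. 2268.908ms @ 36/7 + 126.05ms (2/7)
10. 2394.958ms @ 38/7 + 252.101ms (4/7)
11. 2647.059ms @ 6 + 441.176ms (1)
12. 3088.235ms @ 7 + 330.882ms (3/4)
13. 3419.118ms @ 31/4 + 110.294ms (1/4)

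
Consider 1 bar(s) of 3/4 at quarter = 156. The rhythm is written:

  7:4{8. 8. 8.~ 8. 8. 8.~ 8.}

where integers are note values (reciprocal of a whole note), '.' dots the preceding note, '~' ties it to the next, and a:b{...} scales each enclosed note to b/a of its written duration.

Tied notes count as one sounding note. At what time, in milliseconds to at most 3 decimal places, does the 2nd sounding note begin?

note 2 onset = 3/7b = 164.835ms

1. 0.0ms @ 0 + 164.835ms (3/7)
2. 164.835ms @ 3/7 + 164.835ms (3/7)
3. 329.67ms @ 6/7 + 329.67ms (6/7)
4. 659.341ms @ 12/7 + 164.835ms (3/7)
5. 824.176ms @ 15/7 + 329.67ms (6/7)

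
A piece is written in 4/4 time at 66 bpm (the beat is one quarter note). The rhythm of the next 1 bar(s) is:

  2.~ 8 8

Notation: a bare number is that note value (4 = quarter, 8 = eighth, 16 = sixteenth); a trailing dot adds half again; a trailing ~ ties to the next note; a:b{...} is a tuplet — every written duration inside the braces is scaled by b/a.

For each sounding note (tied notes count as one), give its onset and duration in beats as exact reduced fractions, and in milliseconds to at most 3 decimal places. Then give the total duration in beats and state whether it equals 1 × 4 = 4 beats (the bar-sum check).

1) 0.0ms=0b +3181.818ms=7/2b
2) 3181.818ms=7/2b +454.545ms=1/2b
Σ=4b of 4 (66bpm 4/4) — PASS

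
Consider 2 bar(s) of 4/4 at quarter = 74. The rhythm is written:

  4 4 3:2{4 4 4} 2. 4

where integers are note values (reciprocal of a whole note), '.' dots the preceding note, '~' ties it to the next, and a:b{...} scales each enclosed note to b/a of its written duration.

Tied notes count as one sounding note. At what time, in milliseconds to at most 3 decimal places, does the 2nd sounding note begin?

1. 0.0ms @ 0 + 810.811ms (1)
2. 810.811ms @ 1 + 810.811ms (1)
3. 1621.622ms @ 2 + 540.541ms (2/3)
4. 2162.162ms @ 8/3 + 540.541ms (2/3)
5. 2702.703ms @ 10/3 + 540.541ms (2/3)
6. 3243.243ms @ 4 + 2432.432ms (3)
7. 5675.676ms @ 7 + 810.811ms (1)

note 2 onset = 1b = 810.811ms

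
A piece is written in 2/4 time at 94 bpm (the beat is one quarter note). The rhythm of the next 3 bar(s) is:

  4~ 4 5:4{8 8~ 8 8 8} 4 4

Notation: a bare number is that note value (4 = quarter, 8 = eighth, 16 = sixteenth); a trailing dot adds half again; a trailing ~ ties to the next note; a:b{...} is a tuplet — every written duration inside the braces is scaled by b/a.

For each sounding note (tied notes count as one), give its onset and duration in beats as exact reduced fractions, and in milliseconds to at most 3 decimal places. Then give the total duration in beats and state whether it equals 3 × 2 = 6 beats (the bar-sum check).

1) 0.0ms=0b +1276.596ms=2b
2) 1276.596ms=2b +255.319ms=2/5b
3) 1531.915ms=12/5b +510.638ms=4/5b
4) 2042.553ms=16/5b +255.319ms=2/5b
5) 2297.872ms=18/5b +255.319ms=2/5b
6) 2553.191ms=4b +638.298ms=1b
7) 3191.489ms=5b +638.298ms=1b
Σ=6b of 6 (94bpm 2/4) — PASS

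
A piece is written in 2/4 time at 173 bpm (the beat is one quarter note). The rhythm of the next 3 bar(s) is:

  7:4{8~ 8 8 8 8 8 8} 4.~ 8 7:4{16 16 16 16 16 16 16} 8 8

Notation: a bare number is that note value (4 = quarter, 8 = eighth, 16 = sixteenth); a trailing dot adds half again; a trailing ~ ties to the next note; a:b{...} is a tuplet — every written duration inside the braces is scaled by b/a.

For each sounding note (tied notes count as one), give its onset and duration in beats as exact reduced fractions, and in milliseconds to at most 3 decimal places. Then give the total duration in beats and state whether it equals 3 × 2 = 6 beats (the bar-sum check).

1) 0.0ms=0b +198.183ms=4/7b
2) 198.183ms=4/7b +99.092ms=2/7b
3) 297.275ms=6/7b +99.092ms=2/7b
4) 396.367ms=8/7b +99.092ms=2/7b
5) 495.458ms=10/7b +99.092ms=2/7b
6) 594.55ms=12/7b +99.092ms=2/7b
7) 693.642ms=2b +693.642ms=2b
8) 1387.283ms=4b +49.546ms=1/7b
9) 1436.829ms=29/7b +49.546ms=1/7b
10) 1486.375ms=30/7b +49.546ms=1/7b
11) 1535.921ms=31/7b +49.546ms=1/7b
12) 1585.467ms=32/7b +49.546ms=1/7b
13) 1635.012ms=33/7b +49.546ms=1/7b
14) 1684.558ms=34/7b +49.546ms=1/7b
15) 1734.104ms=5b +173.41ms=1/2b
16) 1907.514ms=11/2b +173.41ms=1/2b
Σ=6b of 6 (173bpm 2/4) — PASS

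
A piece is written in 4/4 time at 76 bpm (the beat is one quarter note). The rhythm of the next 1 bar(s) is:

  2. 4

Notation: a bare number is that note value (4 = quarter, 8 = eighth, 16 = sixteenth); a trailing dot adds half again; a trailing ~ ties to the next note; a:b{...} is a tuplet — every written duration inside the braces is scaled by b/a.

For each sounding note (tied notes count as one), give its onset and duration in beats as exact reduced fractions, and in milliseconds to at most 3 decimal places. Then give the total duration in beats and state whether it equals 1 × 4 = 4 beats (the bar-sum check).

1) 0.0ms=0b +2368.421ms=3b
2) 2368.421ms=3b +789.474ms=1b
Σ=4b of 4 (76bpm 4/4) — PASS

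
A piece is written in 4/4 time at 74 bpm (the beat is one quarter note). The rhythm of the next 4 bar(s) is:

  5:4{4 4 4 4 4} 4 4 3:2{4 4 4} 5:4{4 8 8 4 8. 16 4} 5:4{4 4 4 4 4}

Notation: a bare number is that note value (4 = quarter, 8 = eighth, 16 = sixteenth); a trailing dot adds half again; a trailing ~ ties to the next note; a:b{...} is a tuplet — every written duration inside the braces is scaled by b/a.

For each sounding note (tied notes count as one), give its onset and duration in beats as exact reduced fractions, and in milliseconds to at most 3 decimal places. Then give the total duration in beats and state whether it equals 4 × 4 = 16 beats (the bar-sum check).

1) 0.0ms=0b +648.649ms=4/5b
2) 648.649ms=4/5b +648.649ms=4/5b
3) 1297.297ms=8/5b +648.649ms=4/5b
4) 1945.946ms=12/5b +648.649ms=4/5b
5) 2594.595ms=16/5b +648.649ms=4/5b
6) 3243.243ms=4b +810.811ms=1b
7) 4054.054ms=5b +810.811ms=1b
8) 4864.865ms=6b +540.541ms=2/3b
9) 5405.405ms=20/3b +540.541ms=2/3b
10) 5945.946ms=22/3b +540.541ms=2/3b
11) 6486.486ms=8b +648.649ms=4/5b
12) 7135.135ms=44/5b +324.324ms=2/5b
13) 7459.459ms=46/5b +324.324ms=2/5b
14) 7783.784ms=48/5b +648.649ms=4/5b
15) 8432.432ms=52/5b +486.486ms=3/5b
16) 8918.919ms=11b +162.162ms=1/5b
17) 9081.081ms=56/5b +648.649ms=4/5b
18) 9729.73ms=12b +648.649ms=4/5b
19) 10378.378ms=64/5b +648.649ms=4/5b
20) 11027.027ms=68/5b +648.649ms=4/5b
21) 11675.676ms=72/5b +648.649ms=4/5b
22) 12324.324ms=76/5b +648.649ms=4/5b
Σ=16b of 16 (74bpm 4/4) — PASS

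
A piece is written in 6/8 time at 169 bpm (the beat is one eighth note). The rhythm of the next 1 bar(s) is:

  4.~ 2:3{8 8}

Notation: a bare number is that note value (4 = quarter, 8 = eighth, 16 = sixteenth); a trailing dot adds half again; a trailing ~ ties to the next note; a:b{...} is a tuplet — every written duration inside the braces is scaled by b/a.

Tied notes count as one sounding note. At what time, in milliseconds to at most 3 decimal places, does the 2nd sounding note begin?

note 2 onset = 9/2b = 1597.633ms

1. 0.0ms @ 0 + 1597.633ms (9/2)
2. 1597.633ms @ 9/2 + 532.544ms (3/2)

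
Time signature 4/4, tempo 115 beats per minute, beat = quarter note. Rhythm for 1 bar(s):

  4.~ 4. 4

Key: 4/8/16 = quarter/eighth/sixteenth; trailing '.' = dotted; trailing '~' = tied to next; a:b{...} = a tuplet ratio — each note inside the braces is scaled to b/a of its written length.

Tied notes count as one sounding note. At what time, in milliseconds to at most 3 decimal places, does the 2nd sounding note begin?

note 2 onset = 3b = 1565.217ms

1. 0.0ms @ 0 + 1565.217ms (3)
2. 1565.217ms @ 3 + 521.739ms (1)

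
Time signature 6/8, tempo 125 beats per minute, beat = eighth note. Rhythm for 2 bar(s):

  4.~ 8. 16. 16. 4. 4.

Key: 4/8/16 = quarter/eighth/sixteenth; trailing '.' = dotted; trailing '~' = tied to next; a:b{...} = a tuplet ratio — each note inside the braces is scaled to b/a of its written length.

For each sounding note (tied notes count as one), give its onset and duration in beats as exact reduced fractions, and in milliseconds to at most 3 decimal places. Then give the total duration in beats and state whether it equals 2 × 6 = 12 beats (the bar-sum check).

1) 0.0ms=0b +2160.0ms=9/2b
2) 2160.0ms=9/2b +360.0ms=3/4b
3) 2520.0ms=21/4b +360.0ms=3/4b
4) 2880.0ms=6b +1440.0ms=3b
5) 4320.0ms=9b +1440.0ms=3b
Σ=12b of 12 (125bpm 6/8) — PASS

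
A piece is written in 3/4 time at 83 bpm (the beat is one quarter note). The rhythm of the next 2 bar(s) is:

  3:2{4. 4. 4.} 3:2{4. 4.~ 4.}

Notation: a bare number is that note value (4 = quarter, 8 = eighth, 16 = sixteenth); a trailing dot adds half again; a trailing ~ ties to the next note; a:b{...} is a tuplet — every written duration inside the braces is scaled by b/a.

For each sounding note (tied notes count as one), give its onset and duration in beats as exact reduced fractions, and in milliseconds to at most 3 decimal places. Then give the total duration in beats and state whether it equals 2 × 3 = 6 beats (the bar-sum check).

1) 0.0ms=0b +722.892ms=1b
2) 722.892ms=1b +722.892ms=1b
3) 1445.783ms=2b +722.892ms=1b
4) 2168.675ms=3b +722.892ms=1b
5) 2891.566ms=4b +1445.783ms=2b
Σ=6b of 6 (83bpm 3/4) — PASS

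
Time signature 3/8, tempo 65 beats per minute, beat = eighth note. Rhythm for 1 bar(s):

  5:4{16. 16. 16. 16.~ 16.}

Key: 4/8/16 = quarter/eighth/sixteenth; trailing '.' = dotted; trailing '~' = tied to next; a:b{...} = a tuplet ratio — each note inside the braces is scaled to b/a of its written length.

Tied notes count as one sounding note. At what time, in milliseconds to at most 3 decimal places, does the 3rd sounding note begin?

1. 0.0ms @ 0 + 553.846ms (3/5)
2. 553.846ms @ 3/5 + 553.846ms (3/5)
3. 1107.692ms @ 6/5 + 553.846ms (3/5)
4. 1661.538ms @ 9/5 + 1107.692ms (6/5)

note 3 onset = 6/5b = 1107.692ms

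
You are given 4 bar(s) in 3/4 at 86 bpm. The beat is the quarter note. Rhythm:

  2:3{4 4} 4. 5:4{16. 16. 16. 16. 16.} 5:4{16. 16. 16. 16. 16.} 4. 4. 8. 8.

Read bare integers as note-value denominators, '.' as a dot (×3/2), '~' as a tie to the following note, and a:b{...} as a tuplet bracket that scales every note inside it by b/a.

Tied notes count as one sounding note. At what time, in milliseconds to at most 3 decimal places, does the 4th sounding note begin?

1. 0.0ms @ 0 + 1046.512ms (3/2)
2. 1046.512ms @ 3/2 + 1046.512ms (3/2)
3. 2093.023ms @ 3 + 1046.512ms (3/2)
4. 3139.535ms @ 9/2 + 209.302ms (3/10)
5. 3348.837ms @ 24/5 + 209.302ms (3/10)
6. 3558.14ms @ 51/10 + 209.302ms (3/10)
7. 3767.442ms @ 27/5 + 209.302ms (3/10)
8. 3976.744ms @ 57/10 + 209.302ms (3/10)
9. 4186.047ms @ 6 + 209.302ms (3/10)
10. 4395.349ms @ 63/10 + 209.302ms (3/10)
11. 4604.651ms @ 33/5 + 209.302ms (3/10)
12. 4813.953ms @ 69/10 + 209.302ms (3/10)
13. 5023.256ms @ 36/5 + 209.302ms (3/10)
14. 5232.558ms @ 15/2 + 1046.512ms (3/2)
15. 6279.07ms @ 9 + 1046.512ms (3/2)
16. 7325.581ms @ 21/2 + 523.256ms (3/4)
17. 7848.837ms @ 45/4 + 523.256ms (3/4)

note 4 onset = 9/2b = 3139.535ms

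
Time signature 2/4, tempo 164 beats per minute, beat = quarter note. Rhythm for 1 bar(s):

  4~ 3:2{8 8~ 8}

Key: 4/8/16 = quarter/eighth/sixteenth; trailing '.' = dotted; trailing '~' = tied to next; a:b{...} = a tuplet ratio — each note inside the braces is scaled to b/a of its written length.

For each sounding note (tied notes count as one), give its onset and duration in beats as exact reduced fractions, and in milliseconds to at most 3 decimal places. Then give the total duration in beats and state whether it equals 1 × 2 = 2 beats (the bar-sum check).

1) 0.0ms=0b +487.805ms=4/3b
2) 487.805ms=4/3b +243.902ms=2/3b
Σ=2b of 2 (164bpm 2/4) — PASS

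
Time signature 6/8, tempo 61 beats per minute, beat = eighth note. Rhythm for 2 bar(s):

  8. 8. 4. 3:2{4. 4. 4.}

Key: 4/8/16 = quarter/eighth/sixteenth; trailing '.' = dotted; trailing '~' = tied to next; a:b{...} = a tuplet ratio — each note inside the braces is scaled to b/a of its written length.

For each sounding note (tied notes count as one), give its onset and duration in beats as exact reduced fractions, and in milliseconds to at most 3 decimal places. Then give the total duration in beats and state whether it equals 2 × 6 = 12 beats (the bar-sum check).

1) 0.0ms=0b +1475.41ms=3/2b
2) 1475.41ms=3/2b +1475.41ms=3/2b
3) 2950.82ms=3b +2950.82ms=3b
4) 5901.639ms=6b +1967.213ms=2b
5) 7868.852ms=8b +1967.213ms=2b
6) 9836.066ms=10b +1967.213ms=2b
Σ=12b of 12 (61bpm 6/8) — PASS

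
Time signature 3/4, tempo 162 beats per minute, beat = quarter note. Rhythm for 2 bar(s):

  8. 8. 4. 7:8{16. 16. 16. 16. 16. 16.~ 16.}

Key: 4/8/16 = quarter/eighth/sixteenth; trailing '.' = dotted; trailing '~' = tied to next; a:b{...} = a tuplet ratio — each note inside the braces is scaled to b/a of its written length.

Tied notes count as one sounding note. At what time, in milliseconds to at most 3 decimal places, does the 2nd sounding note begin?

1. 0.0ms @ 0 + 277.778ms (3/4)
2. 277.778ms @ 3/4 + 277.778ms (3/4)
3. 555.556ms @ 3/2 + 555.556ms (3/2)
4. 1111.111ms @ 3 + 158.73ms (3/7)
5. 1269.841ms @ 24/7 + 158.73ms (3/7)
6. 1428.571ms @ 27/7 + 158.73ms (3/7)
7. 1587.302ms @ 30/7 + 158.73ms (3/7)
8. 1746.032ms @ 33/7 + 158.73ms (3/7)
9. 1904.762ms @ 36/7 + 317.46ms (6/7)

note 2 onset = 3/4b = 277.778ms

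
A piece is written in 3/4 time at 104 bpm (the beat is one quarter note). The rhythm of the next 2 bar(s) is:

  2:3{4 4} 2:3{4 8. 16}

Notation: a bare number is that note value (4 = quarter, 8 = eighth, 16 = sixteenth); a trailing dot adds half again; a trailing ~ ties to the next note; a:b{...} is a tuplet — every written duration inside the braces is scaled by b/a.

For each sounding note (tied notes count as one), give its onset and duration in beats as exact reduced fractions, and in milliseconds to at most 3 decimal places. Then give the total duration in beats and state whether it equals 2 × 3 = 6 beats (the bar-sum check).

1) 0.0ms=0b +865.385ms=3/2b
2) 865.385ms=3/2b +865.385ms=3/2b
3) 1730.769ms=3b +865.385ms=3/2b
4) 2596.154ms=9/2b +649.038ms=9/8b
5) 3245.192ms=45/8b +216.346ms=3/8b
Σ=6b of 6 (104bpm 3/4) — PASS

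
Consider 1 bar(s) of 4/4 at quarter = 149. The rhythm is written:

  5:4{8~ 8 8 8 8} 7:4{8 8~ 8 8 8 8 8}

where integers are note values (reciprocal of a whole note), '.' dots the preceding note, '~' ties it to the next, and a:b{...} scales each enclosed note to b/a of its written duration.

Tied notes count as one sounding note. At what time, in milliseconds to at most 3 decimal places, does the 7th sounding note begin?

note 7 onset = 20/7b = 1150.527ms

1. 0.0ms @ 0 + 322.148ms (4/5)
2. 322.148ms @ 4/5 + 161.074ms (2/5)
3. 483.221ms @ 6/5 + 161.074ms (2/5)
4. 644.295ms @ 8/5 + 161.074ms (2/5)
5. 805.369ms @ 2 + 115.053ms (2/7)
6. 920.422ms @ 16/7 + 230.105ms (4/7)
7. 1150.527ms @ 20/7 + 115.053ms (2/7)
8. 1265.58ms @ 22/7 + 115.053ms (2/7)
9. 1380.633ms @ 24/7 + 115.053ms (2/7)
10. 1495.686ms @ 26/7 + 115.053ms (2/7)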